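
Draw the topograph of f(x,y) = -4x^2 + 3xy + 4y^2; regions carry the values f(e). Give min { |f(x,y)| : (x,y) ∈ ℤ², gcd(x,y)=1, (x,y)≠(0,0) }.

river: ρ → (4,5,-3)
river: ρ → (-3,7,2)
river: ρ → (2,5,-6)
river: ρ → (-6,7,1)
river: ρ → (1,7,-6)
river: ρ → (-6,5,2)
river: ρ → (2,7,-3)
river: ρ → (-3,5,4)
river: ρ → (4,3,-4)
river: ρ → (-4,5,3)
river: ρ → (3,7,-2)
river: ρ → (-2,5,6)
river: ρ → (6,7,-1)
river: ρ → (-1,7,6)
river: ρ → (6,5,-2)
river: ρ → (-2,7,3)
river: ρ → (3,5,-4)
river: ρ → (-4,3,4)
closes: descent 0, river 18
min |a| on river = 1

1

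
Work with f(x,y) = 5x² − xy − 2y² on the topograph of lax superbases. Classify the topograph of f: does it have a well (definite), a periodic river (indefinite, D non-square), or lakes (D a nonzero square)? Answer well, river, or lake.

D = b²−4ac = (-1)² − 4·5·(-2) = 41
D > 0 non-square ⇒ indefinite ⇒ periodic river

river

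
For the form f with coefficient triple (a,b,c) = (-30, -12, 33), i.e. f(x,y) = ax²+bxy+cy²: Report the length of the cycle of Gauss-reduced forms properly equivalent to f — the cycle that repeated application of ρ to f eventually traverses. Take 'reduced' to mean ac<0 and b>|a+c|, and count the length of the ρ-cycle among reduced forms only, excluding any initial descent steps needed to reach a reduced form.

D = 4104, ⌊√D⌋ = 64
descent: ρ → (33,12,-30)  [lands on river]
river: ρ → (-30,48,15)
river: ρ → (15,42,-39)
river: ρ → (-39,36,18)
river: ρ → (18,36,-39)
river: ρ → (-39,42,15)
river: ρ → (15,48,-30)
river: ρ → (-30,12,33)
river: ρ → (33,54,-9)
river: ρ → (-9,54,33)
ρ-cycle length = 10 (tail of 1 descent step not counted)

10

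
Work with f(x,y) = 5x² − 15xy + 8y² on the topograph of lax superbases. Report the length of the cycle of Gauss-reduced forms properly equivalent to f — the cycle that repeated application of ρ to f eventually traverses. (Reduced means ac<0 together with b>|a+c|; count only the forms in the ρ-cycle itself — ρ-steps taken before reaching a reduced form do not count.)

D = 65, ⌊√D⌋ = 8
descent: ρ → (8,-1,-2)
descent: ρ → (-2,5,5)  [lands on river]
river: ρ → (5,5,-2)
river: ρ → (-2,7,2)
river: ρ → (2,5,-5)
river: ρ → (-5,5,2)
river: ρ → (2,7,-2)
ρ-cycle length = 6 (tail of 2 descent steps not counted)

6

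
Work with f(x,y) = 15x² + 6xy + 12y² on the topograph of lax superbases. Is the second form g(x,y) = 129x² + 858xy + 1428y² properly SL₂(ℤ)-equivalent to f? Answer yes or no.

D₁ = -684, D₂ = -684
f: flip: (15,6,12)→(12,-6,15)
f: reduced (well bottom): (12,-6,15) with a≤c, −a<b≤a
g: translate: b→84 (≡858 mod 258), so (129,858,1428)→(129,84,15)
g: flip: (129,84,15)→(15,-84,129)
g: translate: b→6 (≡-84 mod 30), so (15,-84,129)→(15,6,12)
g: flip: (15,6,12)→(12,-6,15)
g: reduced (well bottom): (12,-6,15) with a≤c, −a<b≤a
reduced forms (12, -6, 15) vs (12, -6, 15) ⇒ equivalent

yes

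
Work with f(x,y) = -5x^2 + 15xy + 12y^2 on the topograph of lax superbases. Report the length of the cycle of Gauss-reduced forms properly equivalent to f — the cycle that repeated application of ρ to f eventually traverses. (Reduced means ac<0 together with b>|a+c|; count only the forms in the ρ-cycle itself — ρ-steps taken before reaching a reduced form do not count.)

D = 465, ⌊√D⌋ = 21
river: ρ → (12,9,-8)
river: ρ → (-8,7,13)
river: ρ → (13,19,-2)
river: ρ → (-2,21,3)
river: ρ → (3,21,-2)
river: ρ → (-2,19,13)
river: ρ → (13,7,-8)
river: ρ → (-8,9,12)
river: ρ → (12,15,-5)
river: ρ → (-5,15,12)
ρ-cycle length = 10 (tail of 0 descent steps not counted)

10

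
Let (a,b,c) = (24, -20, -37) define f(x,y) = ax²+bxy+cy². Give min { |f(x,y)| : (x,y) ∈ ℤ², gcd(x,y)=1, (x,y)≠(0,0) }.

descent: ρ → (-37,20,24)  [lands on river]
river: ρ → (24,28,-33)
river: ρ → (-33,38,19)
river: ρ → (19,38,-33)
river: ρ → (-33,28,24)
river: ρ → (24,20,-37)
river: ρ → (-37,54,7)
river: ρ → (7,58,-21)
river: ρ → (-21,26,39)
river: ρ → (39,52,-8)
river: ρ → (-8,60,11)
river: ρ → (11,50,-33)
river: ρ → (-33,16,28)
river: ρ → (28,40,-21)
river: ρ → (-21,44,24)
river: ρ → (24,52,-13)
river: ρ → (-13,52,24)
river: ρ → (24,44,-21)
river: ρ → (-21,40,28)
river: ρ → (28,16,-33)
river: ρ → (-33,50,11)
river: ρ → (11,60,-8)
river: ρ → (-8,52,39)
river: ρ → (39,26,-21)
river: ρ → (-21,58,7)
river: ρ → (7,54,-37)
closes: descent 1, river 26
min |a| on river = 7

7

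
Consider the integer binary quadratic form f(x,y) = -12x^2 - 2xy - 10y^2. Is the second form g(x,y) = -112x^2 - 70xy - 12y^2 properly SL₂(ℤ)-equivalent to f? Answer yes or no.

D₁ = -476, D₂ = -476
f is negative-definite; reduce −f:
−f: flip: (12,2,10)→(10,-2,12)
−f: reduced (well bottom): (10,-2,12) with a≤c, −a<b≤a
flip sign back: reduced form of f is (-10,2,-12)
g is negative-definite; reduce −g:
−g: flip: (112,70,12)→(12,-70,112)
−g: translate: b→2 (≡-70 mod 24), so (12,-70,112)→(12,2,10)
−g: flip: (12,2,10)→(10,-2,12)
−g: reduced (well bottom): (10,-2,12) with a≤c, −a<b≤a
flip sign back: reduced form of g is (-10,2,-12)
reduced forms (-10, 2, -12) vs (-10, 2, -12) ⇒ equivalent

yes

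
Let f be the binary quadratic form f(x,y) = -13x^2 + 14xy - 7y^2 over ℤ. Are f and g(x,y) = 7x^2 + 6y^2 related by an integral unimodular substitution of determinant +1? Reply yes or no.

D₁ = -168, D₂ = -168
f is negative-definite; reduce −f:
−f: translate: b→12 (≡-14 mod 26), so (13,-14,7)→(13,12,6)
−f: flip: (13,12,6)→(6,-12,13)
−f: translate: b→0 (≡-12 mod 12), so (6,-12,13)→(6,0,7)
−f: reduced (well bottom): (6,0,7) with a≤c, −a<b≤a
flip sign back: reduced form of f is (-6,0,-7)
g: flip: (7,0,6)→(6,0,7)
g: reduced (well bottom): (6,0,7) with a≤c, −a<b≤a
reduced forms (-6, 0, -7) vs (6, 0, 7) ⇒ inequivalent

no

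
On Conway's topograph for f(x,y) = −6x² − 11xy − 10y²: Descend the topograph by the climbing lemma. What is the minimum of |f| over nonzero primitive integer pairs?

translate: b→-1 (≡11 mod 12), so (6,11,10)→(6,-1,5)
flip: (6,-1,5)→(5,1,6)
reduced (well bottom): (5,1,6) with a≤c, −a<b≤a
well minimum |f| = |-5| = 5 (negative-definite)

5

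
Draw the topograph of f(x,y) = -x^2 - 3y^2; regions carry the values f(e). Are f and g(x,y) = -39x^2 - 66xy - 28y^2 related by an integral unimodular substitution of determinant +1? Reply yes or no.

D₁ = -12, D₂ = -12
f is negative-definite; reduce −f:
−f: reduced (well bottom): (1,0,3) with a≤c, −a<b≤a
flip sign back: reduced form of f is (-1,0,-3)
g is negative-definite; reduce −g:
−g: translate: b→-12 (≡66 mod 78), so (39,66,28)→(39,-12,1)
−g: flip: (39,-12,1)→(1,12,39)
−g: translate: b→0 (≡12 mod 2), so (1,12,39)→(1,0,3)
−g: reduced (well bottom): (1,0,3) with a≤c, −a<b≤a
flip sign back: reduced form of g is (-1,0,-3)
reduced forms (-1, 0, -3) vs (-1, 0, -3) ⇒ equivalent

yes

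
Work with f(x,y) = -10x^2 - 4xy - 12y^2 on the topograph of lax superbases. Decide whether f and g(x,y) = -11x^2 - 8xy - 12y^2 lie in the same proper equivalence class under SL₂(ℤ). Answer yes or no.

D₁ = -464, D₂ = -464
f is negative-definite; reduce −f:
−f: reduced (well bottom): (10,4,12) with a≤c, −a<b≤a
flip sign back: reduced form of f is (-10,-4,-12)
g is negative-definite; reduce −g:
−g: reduced (well bottom): (11,8,12) with a≤c, −a<b≤a
flip sign back: reduced form of g is (-11,-8,-12)
reduced forms (-10, -4, -12) vs (-11, -8, -12) ⇒ inequivalent

no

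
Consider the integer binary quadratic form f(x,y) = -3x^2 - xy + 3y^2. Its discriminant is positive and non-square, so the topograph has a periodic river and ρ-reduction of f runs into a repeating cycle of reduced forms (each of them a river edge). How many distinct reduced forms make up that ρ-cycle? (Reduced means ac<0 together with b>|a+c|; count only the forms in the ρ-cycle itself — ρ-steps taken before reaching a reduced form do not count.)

D = 37, ⌊√D⌋ = 6
descent: ρ → (3,1,-3)  [lands on river]
river: ρ → (-3,5,1)
river: ρ → (1,5,-3)
river: ρ → (-3,1,3)
river: ρ → (3,5,-1)
river: ρ → (-1,5,3)
ρ-cycle length = 6 (tail of 1 descent step not counted)

6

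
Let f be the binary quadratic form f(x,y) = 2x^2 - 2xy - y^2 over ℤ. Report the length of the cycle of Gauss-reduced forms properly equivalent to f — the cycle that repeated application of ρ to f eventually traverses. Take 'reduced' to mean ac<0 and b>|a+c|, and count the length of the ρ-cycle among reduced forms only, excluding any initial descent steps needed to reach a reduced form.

D = 12, ⌊√D⌋ = 3
descent: ρ → (-1,2,2)  [lands on river]
river: ρ → (2,2,-1)
ρ-cycle length = 2 (tail of 1 descent step not counted)

2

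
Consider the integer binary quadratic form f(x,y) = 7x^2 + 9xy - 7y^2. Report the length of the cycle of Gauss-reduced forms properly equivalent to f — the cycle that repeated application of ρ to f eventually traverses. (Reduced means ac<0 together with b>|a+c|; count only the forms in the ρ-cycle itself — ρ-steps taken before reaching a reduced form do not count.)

D = 277, ⌊√D⌋ = 16
river: ρ → (-7,5,9)
river: ρ → (9,13,-3)
river: ρ → (-3,11,13)
river: ρ → (13,15,-1)
river: ρ → (-1,15,13)
river: ρ → (13,11,-3)
river: ρ → (-3,13,9)
river: ρ → (9,5,-7)
river: ρ → (-7,9,7)
river: ρ → (7,5,-9)
river: ρ → (-9,13,3)
river: ρ → (3,11,-13)
river: ρ → (-13,15,1)
river: ρ → (1,15,-13)
river: ρ → (-13,11,3)
river: ρ → (3,13,-9)
river: ρ → (-9,5,7)
river: ρ → (7,9,-7)
ρ-cycle length = 18 (tail of 0 descent steps not counted)

18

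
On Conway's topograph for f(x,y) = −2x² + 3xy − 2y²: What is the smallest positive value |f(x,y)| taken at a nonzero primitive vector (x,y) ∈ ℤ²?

translate: b→1 (≡-3 mod 4), so (2,-3,2)→(2,1,1)
flip: (2,1,1)→(1,-1,2)
translate: b→1 (≡-1 mod 2), so (1,-1,2)→(1,1,2)
reduced (well bottom): (1,1,2) with a≤c, −a<b≤a
well minimum |f| = |-1| = 1 (negative-definite)

1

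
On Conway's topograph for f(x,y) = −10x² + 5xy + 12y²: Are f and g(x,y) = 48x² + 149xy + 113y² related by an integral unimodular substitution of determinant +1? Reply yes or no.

D₁ = 505, D₂ = 505
river cycle of f (length 8): (12, 19, -3), (-3, 17, 18), (18, 19, -2), (-2, 21, 8), (8, 11, -12), (-12, 13, 7), (7, 15, -10), (-10, 5, 12)
river cycle of g (length 8): (12, 19, -3), (-3, 17, 18), (18, 19, -2), (-2, 21, 8), (8, 11, -12), (-12, 13, 7), (7, 15, -10), (-10, 5, 12)
cycles coincide ⇒ equivalent

yes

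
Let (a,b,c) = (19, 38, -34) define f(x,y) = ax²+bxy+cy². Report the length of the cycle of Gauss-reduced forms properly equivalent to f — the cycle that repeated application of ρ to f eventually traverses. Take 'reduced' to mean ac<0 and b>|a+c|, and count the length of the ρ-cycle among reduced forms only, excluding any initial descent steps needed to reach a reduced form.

D = 4028, ⌊√D⌋ = 63
river: ρ → (-34,30,23)
river: ρ → (23,62,-2)
river: ρ → (-2,62,23)
river: ρ → (23,30,-34)
river: ρ → (-34,38,19)
river: ρ → (19,38,-34)
ρ-cycle length = 6 (tail of 0 descent steps not counted)

6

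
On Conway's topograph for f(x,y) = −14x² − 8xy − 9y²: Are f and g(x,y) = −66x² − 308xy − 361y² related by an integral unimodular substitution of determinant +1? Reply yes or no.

D₁ = -440, D₂ = -440
f is negative-definite; reduce −f:
−f: flip: (14,8,9)→(9,-8,14)
−f: reduced (well bottom): (9,-8,14) with a≤c, −a<b≤a
flip sign back: reduced form of f is (-9,8,-14)
g is negative-definite; reduce −g:
−g: translate: b→44 (≡308 mod 132), so (66,308,361)→(66,44,9)
−g: flip: (66,44,9)→(9,-44,66)
−g: translate: b→-8 (≡-44 mod 18), so (9,-44,66)→(9,-8,14)
−g: reduced (well bottom): (9,-8,14) with a≤c, −a<b≤a
flip sign back: reduced form of g is (-9,8,-14)
reduced forms (-9, 8, -14) vs (-9, 8, -14) ⇒ equivalent

yes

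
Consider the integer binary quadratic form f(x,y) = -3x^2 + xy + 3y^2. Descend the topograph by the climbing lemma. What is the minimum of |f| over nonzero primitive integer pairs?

river: ρ → (3,5,-1)
river: ρ → (-1,5,3)
river: ρ → (3,1,-3)
river: ρ → (-3,5,1)
river: ρ → (1,5,-3)
river: ρ → (-3,1,3)
closes: descent 0, river 6
min |a| on river = 1

1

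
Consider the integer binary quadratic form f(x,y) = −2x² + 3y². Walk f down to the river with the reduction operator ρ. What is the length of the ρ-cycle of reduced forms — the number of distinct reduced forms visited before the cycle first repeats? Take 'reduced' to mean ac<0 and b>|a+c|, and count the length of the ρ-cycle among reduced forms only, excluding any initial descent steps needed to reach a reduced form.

D = 24, ⌊√D⌋ = 4
descent: ρ → (3,0,-2)
descent: ρ → (-2,4,1)  [lands on river]
river: ρ → (1,4,-2)
ρ-cycle length = 2 (tail of 2 descent steps not counted)

2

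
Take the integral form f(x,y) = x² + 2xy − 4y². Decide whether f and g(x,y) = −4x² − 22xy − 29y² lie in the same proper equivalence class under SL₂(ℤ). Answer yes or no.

D₁ = 20, D₂ = 20
river cycle of f (length 2): (1, 4, -1), (-1, 4, 1)
river cycle of g (length 2): (1, 4, -1), (-1, 4, 1)
cycles coincide ⇒ equivalent

yes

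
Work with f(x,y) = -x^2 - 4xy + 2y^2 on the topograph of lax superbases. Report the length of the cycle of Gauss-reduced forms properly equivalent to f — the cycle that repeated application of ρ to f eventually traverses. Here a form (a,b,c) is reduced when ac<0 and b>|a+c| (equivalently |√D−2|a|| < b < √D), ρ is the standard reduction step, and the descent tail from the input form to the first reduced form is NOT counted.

D = 24, ⌊√D⌋ = 4
descent: ρ → (2,4,-1)  [lands on river]
river: ρ → (-1,4,2)
ρ-cycle length = 2 (tail of 1 descent step not counted)

2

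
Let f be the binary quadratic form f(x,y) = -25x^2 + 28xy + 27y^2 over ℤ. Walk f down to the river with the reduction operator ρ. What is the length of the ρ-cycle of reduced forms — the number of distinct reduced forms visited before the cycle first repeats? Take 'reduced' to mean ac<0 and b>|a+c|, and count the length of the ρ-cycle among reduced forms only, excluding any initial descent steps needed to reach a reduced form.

D = 3484, ⌊√D⌋ = 59
river: ρ → (27,26,-26)
river: ρ → (-26,26,27)
river: ρ → (27,28,-25)
river: ρ → (-25,22,30)
river: ρ → (30,38,-17)
river: ρ → (-17,30,38)
river: ρ → (38,46,-9)
river: ρ → (-9,44,43)
river: ρ → (43,42,-10)
river: ρ → (-10,58,3)
river: ρ → (3,56,-29)
river: ρ → (-29,2,30)
river: ρ → (30,58,-1)
river: ρ → (-1,58,30)
river: ρ → (30,2,-29)
river: ρ → (-29,56,3)
river: ρ → (3,58,-10)
river: ρ → (-10,42,43)
river: ρ → (43,44,-9)
river: ρ → (-9,46,38)
river: ρ → (38,30,-17)
river: ρ → (-17,38,30)
river: ρ → (30,22,-25)
river: ρ → (-25,28,27)
ρ-cycle length = 24 (tail of 0 descent steps not counted)

24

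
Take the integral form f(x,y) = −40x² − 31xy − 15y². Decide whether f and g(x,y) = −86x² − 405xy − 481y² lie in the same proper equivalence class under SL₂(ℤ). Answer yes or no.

D₁ = -1439, D₂ = -1439
f is negative-definite; reduce −f:
−f: flip: (40,31,15)→(15,-31,40)
−f: translate: b→-1 (≡-31 mod 30), so (15,-31,40)→(15,-1,24)
−f: reduced (well bottom): (15,-1,24) with a≤c, −a<b≤a
flip sign back: reduced form of f is (-15,1,-24)
g is negative-definite; reduce −g:
−g: translate: b→61 (≡405 mod 172), so (86,405,481)→(86,61,15)
−g: flip: (86,61,15)→(15,-61,86)
−g: translate: b→-1 (≡-61 mod 30), so (15,-61,86)→(15,-1,24)
−g: reduced (well bottom): (15,-1,24) with a≤c, −a<b≤a
flip sign back: reduced form of g is (-15,1,-24)
reduced forms (-15, 1, -24) vs (-15, 1, -24) ⇒ equivalent

yes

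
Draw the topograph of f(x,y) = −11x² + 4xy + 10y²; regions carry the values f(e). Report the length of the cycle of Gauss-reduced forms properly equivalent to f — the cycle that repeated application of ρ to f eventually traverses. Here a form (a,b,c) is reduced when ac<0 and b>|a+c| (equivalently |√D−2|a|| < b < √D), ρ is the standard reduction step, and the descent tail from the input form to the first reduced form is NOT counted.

D = 456, ⌊√D⌋ = 21
river: ρ → (10,16,-5)
river: ρ → (-5,14,13)
river: ρ → (13,12,-6)
river: ρ → (-6,12,13)
river: ρ → (13,14,-5)
river: ρ → (-5,16,10)
river: ρ → (10,4,-11)
river: ρ → (-11,18,3)
river: ρ → (3,18,-11)
river: ρ → (-11,4,10)
ρ-cycle length = 10 (tail of 0 descent steps not counted)

10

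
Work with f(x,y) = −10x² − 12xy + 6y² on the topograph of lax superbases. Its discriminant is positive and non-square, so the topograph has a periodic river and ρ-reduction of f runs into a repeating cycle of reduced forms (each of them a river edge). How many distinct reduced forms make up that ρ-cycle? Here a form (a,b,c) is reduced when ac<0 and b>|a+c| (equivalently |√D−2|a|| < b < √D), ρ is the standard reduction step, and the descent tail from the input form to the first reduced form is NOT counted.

D = 384, ⌊√D⌋ = 19
descent: ρ → (6,12,-10)  [lands on river]
river: ρ → (-10,8,8)
river: ρ → (8,8,-10)
river: ρ → (-10,12,6)
ρ-cycle length = 4 (tail of 1 descent step not counted)

4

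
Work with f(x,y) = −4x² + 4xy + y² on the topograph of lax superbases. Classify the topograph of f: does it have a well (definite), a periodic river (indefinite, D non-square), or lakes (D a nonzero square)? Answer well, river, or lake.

D = b²−4ac = 4² − 4·(-4)·1 = 32
D > 0 non-square ⇒ indefinite ⇒ periodic river

river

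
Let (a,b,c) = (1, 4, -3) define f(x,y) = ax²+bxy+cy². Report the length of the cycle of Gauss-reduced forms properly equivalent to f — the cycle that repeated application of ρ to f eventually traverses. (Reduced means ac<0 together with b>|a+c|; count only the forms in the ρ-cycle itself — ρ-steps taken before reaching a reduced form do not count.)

D = 28, ⌊√D⌋ = 5
river: ρ → (-3,2,2)
river: ρ → (2,2,-3)
river: ρ → (-3,4,1)
river: ρ → (1,4,-3)
ρ-cycle length = 4 (tail of 0 descent steps not counted)

4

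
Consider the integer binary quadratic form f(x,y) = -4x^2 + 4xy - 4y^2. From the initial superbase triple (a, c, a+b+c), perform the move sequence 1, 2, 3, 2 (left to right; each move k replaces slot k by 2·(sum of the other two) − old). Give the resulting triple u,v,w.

start (-4,-4,-4) = (f(1,0),f(0,1),f(1,1))
replace slot 1: 2·((-4)+(-4)) − (-4) = -12 → (-12,-4,-4)
replace slot 2: 2·((-12)+(-4)) − (-4) = -28 → (-12,-28,-4)
replace slot 3: 2·((-12)+(-28)) − (-4) = -76 → (-12,-28,-76)
replace slot 2: 2·((-12)+(-76)) − (-28) = -148 → (-12,-148,-76)

-12,-148,-76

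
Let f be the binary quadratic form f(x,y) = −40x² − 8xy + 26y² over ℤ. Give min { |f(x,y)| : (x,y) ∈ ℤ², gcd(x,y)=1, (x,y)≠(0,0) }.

descent: ρ → (26,60,-6)  [lands on river]
river: ρ → (-6,60,26)
river: ρ → (26,44,-22)
river: ρ → (-22,44,26)
closes: descent 1, river 4
min |a| on river = 6

6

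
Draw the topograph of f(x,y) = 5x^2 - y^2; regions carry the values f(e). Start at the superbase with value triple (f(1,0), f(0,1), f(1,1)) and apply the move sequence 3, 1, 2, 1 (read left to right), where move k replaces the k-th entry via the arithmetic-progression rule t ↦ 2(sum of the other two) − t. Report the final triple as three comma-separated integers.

start (5,-1,4) = (f(1,0),f(0,1),f(1,1))
replace slot 3: 2·(5+(-1)) − 4 = 4 → (5,-1,4)
replace slot 1: 2·((-1)+4) − 5 = 1 → (1,-1,4)
replace slot 2: 2·(1+4) − (-1) = 11 → (1,11,4)
replace slot 1: 2·(11+4) − 1 = 29 → (29,11,4)

29,11,4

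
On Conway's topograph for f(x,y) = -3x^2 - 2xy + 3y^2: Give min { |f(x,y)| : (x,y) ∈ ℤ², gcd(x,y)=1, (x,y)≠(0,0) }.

descent: ρ → (3,2,-3)  [lands on river]
river: ρ → (-3,4,2)
river: ρ → (2,4,-3)
river: ρ → (-3,2,3)
river: ρ → (3,4,-2)
river: ρ → (-2,4,3)
closes: descent 1, river 6
min |a| on river = 2

2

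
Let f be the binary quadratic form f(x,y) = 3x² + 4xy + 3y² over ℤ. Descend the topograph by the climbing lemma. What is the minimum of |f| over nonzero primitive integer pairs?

translate: b→-2 (≡4 mod 6), so (3,4,3)→(3,-2,2)
flip: (3,-2,2)→(2,2,3)
reduced (well bottom): (2,2,3) with a≤c, −a<b≤a
well minimum = a = 2

2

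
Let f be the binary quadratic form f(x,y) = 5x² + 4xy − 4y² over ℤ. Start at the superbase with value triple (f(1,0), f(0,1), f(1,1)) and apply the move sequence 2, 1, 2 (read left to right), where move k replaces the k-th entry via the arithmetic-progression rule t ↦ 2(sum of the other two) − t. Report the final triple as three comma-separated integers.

start (5,-4,5) = (f(1,0),f(0,1),f(1,1))
replace slot 2: 2·(5+5) − (-4) = 24 → (5,24,5)
replace slot 1: 2·(24+5) − 5 = 53 → (53,24,5)
replace slot 2: 2·(53+5) − 24 = 92 → (53,92,5)

53,92,5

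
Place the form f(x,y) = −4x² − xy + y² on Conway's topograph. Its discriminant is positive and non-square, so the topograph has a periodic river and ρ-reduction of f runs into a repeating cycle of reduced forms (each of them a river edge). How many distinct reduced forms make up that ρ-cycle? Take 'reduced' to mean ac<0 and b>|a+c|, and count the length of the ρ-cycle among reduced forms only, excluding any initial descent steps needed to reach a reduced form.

D = 17, ⌊√D⌋ = 4
descent: ρ → (1,3,-2)  [lands on river]
river: ρ → (-2,1,2)
river: ρ → (2,3,-1)
river: ρ → (-1,3,2)
river: ρ → (2,1,-2)
river: ρ → (-2,3,1)
ρ-cycle length = 6 (tail of 1 descent step not counted)

6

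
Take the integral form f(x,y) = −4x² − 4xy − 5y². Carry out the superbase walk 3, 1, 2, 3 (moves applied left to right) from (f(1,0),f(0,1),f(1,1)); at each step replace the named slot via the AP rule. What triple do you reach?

start (-4,-5,-13) = (f(1,0),f(0,1),f(1,1))
replace slot 3: 2·((-4)+(-5)) − (-13) = -5 → (-4,-5,-5)
replace slot 1: 2·((-5)+(-5)) − (-4) = -16 → (-16,-5,-5)
replace slot 2: 2·((-16)+(-5)) − (-5) = -37 → (-16,-37,-5)
replace slot 3: 2·((-16)+(-37)) − (-5) = -101 → (-16,-37,-101)

-16,-37,-101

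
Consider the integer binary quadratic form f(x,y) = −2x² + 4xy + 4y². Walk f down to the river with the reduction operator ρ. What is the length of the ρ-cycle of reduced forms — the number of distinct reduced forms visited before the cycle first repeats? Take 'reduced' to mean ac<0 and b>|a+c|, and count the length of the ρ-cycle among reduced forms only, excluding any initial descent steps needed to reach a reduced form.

D = 48, ⌊√D⌋ = 6
river: ρ → (4,4,-2)
river: ρ → (-2,4,4)
ρ-cycle length = 2 (tail of 0 descent steps not counted)

2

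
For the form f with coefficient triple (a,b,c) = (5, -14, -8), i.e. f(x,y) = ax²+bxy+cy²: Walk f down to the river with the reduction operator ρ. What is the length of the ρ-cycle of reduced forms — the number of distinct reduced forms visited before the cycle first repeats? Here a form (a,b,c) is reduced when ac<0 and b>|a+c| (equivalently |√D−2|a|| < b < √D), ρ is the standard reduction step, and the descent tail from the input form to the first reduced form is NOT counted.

D = 356, ⌊√D⌋ = 18
descent: ρ → (-8,14,5)  [lands on river]
river: ρ → (5,16,-5)
river: ρ → (-5,14,8)
river: ρ → (8,18,-1)
river: ρ → (-1,18,8)
river: ρ → (8,14,-5)
river: ρ → (-5,16,5)
river: ρ → (5,14,-8)
river: ρ → (-8,18,1)
river: ρ → (1,18,-8)
ρ-cycle length = 10 (tail of 1 descent step not counted)

10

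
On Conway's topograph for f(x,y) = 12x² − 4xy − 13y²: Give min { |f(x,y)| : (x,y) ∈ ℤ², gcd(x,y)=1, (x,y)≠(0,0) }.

descent: ρ → (-13,4,12)  [lands on river]
river: ρ → (12,20,-5)
river: ρ → (-5,20,12)
river: ρ → (12,4,-13)
river: ρ → (-13,22,3)
river: ρ → (3,20,-20)
river: ρ → (-20,20,3)
river: ρ → (3,22,-13)
closes: descent 1, river 8
min |a| on river = 3

3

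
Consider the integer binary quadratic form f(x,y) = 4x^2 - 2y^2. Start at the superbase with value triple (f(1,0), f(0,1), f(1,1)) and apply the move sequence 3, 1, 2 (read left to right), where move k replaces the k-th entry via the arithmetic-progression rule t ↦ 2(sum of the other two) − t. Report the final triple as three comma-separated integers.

start (4,-2,2) = (f(1,0),f(0,1),f(1,1))
replace slot 3: 2·(4+(-2)) − 2 = 2 → (4,-2,2)
replace slot 1: 2·((-2)+2) − 4 = -4 → (-4,-2,2)
replace slot 2: 2·((-4)+2) − (-2) = -2 → (-4,-2,2)

-4,-2,2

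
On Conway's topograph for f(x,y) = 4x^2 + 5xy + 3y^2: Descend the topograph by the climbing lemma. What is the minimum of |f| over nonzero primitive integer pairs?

translate: b→-3 (≡5 mod 8), so (4,5,3)→(4,-3,2)
flip: (4,-3,2)→(2,3,4)
translate: b→-1 (≡3 mod 4), so (2,3,4)→(2,-1,3)
reduced (well bottom): (2,-1,3) with a≤c, −a<b≤a
well minimum = a = 2

2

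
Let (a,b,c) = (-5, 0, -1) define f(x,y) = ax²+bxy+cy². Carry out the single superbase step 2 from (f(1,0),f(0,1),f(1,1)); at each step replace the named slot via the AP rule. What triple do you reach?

start (-5,-1,-6) = (f(1,0),f(0,1),f(1,1))
replace slot 2: 2·((-5)+(-6)) − (-1) = -21 → (-5,-21,-6)

-5,-21,-6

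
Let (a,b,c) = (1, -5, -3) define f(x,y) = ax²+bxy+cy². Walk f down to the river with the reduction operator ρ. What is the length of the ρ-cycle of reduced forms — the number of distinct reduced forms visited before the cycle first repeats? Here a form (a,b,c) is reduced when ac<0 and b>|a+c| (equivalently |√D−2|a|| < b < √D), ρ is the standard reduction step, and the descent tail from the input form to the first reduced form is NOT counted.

D = 37, ⌊√D⌋ = 6
descent: ρ → (-3,5,1)  [lands on river]
river: ρ → (1,5,-3)
river: ρ → (-3,1,3)
river: ρ → (3,5,-1)
river: ρ → (-1,5,3)
river: ρ → (3,1,-3)
ρ-cycle length = 6 (tail of 1 descent step not counted)

6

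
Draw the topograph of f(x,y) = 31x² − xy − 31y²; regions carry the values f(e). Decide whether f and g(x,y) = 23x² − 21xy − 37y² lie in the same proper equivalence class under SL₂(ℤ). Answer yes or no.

D₁ = 3845, D₂ = 3845
river cycle of f (length 6): (-31, 1, 31), (31, 61, -1), (-1, 61, 31), (31, 1, -31), (-31, 61, 1), (1, 61, -31)
river cycle of g (length 10): (-37, 21, 23), (23, 25, -35), (-35, 45, 13), (13, 59, -7), (-7, 53, 37), (37, 21, -23), (-23, 25, 35), (35, 45, -13), (-13, 59, 7), (7, 53, -37)
cycles differ ⇒ inequivalent

no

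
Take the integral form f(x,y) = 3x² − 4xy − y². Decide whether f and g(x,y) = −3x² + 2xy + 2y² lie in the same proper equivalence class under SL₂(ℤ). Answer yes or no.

D₁ = 28, D₂ = 28
river cycle of f (length 4): (-1, 4, 3), (3, 2, -2), (-2, 2, 3), (3, 4, -1)
river cycle of g (length 4): (2, 2, -3), (-3, 4, 1), (1, 4, -3), (-3, 2, 2)
cycles differ ⇒ inequivalent

no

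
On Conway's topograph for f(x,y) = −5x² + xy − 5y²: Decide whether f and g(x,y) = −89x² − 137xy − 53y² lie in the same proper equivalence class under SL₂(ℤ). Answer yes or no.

D₁ = -99, D₂ = -99
f is negative-definite; reduce −f:
−f: flip: (5,-1,5)→(5,1,5)
−f: reduced (well bottom): (5,1,5) with a≤c, −a<b≤a
flip sign back: reduced form of f is (-5,-1,-5)
g is negative-definite; reduce −g:
−g: translate: b→-41 (≡137 mod 178), so (89,137,53)→(89,-41,5)
−g: flip: (89,-41,5)→(5,41,89)
−g: translate: b→1 (≡41 mod 10), so (5,41,89)→(5,1,5)
−g: reduced (well bottom): (5,1,5) with a≤c, −a<b≤a
flip sign back: reduced form of g is (-5,-1,-5)
reduced forms (-5, -1, -5) vs (-5, -1, -5) ⇒ equivalent

yes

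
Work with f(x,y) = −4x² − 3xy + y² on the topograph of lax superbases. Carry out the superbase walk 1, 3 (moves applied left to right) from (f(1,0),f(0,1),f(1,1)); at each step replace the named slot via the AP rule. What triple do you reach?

start (-4,1,-6) = (f(1,0),f(0,1),f(1,1))
replace slot 1: 2·(1+(-6)) − (-4) = -6 → (-6,1,-6)
replace slot 3: 2·((-6)+1) − (-6) = -4 → (-6,1,-4)

-6,1,-4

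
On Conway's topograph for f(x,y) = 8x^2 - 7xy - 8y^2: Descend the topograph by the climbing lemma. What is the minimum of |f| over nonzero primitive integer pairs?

descent: ρ → (-8,7,8)  [lands on river]
river: ρ → (8,9,-7)
river: ρ → (-7,5,10)
river: ρ → (10,15,-2)
river: ρ → (-2,17,2)
river: ρ → (2,15,-10)
river: ρ → (-10,5,7)
river: ρ → (7,9,-8)
closes: descent 1, river 8
min |a| on river = 2

2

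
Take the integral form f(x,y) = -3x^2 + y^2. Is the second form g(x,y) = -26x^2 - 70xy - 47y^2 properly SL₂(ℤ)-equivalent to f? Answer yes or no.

D₁ = 12, D₂ = 12
river cycle of f (length 2): (1, 2, -2), (-2, 2, 1)
river cycle of g (length 2): (1, 2, -2), (-2, 2, 1)
cycles coincide ⇒ equivalent

yes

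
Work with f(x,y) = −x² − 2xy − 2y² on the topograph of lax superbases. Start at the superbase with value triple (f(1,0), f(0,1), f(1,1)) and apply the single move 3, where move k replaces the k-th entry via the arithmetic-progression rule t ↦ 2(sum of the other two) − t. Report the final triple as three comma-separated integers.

start (-1,-2,-5) = (f(1,0),f(0,1),f(1,1))
replace slot 3: 2·((-1)+(-2)) − (-5) = -1 → (-1,-2,-1)

-1,-2,-1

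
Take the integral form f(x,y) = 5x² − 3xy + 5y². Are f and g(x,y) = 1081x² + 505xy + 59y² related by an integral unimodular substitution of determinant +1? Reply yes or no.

D₁ = -91, D₂ = -91
f: flip: (5,-3,5)→(5,3,5)
f: reduced (well bottom): (5,3,5) with a≤c, −a<b≤a
g: flip: (1081,505,59)→(59,-505,1081)
g: translate: b→-33 (≡-505 mod 118), so (59,-505,1081)→(59,-33,5)
g: flip: (59,-33,5)→(5,33,59)
g: translate: b→3 (≡33 mod 10), so (5,33,59)→(5,3,5)
g: reduced (well bottom): (5,3,5) with a≤c, −a<b≤a
reduced forms (5, 3, 5) vs (5, 3, 5) ⇒ equivalent

yes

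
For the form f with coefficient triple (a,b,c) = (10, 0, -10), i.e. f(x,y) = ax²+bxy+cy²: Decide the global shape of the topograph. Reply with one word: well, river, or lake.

D = b²−4ac = 0² − 4·10·(-10) = 400
D = 20² is a perfect square ⇒ form factors over ℤ ⇒ lakes

lake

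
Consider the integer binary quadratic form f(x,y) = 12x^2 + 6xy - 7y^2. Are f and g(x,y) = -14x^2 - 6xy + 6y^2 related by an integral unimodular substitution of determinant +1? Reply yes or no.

D₁ = 372, D₂ = 372
river cycle of f (length 10): (-7, 8, 11), (11, 14, -4), (-4, 18, 3), (3, 18, -4), (-4, 14, 11), (11, 8, -7), (-7, 6, 12), (12, 18, -1), (-1, 18, 12), (12, 6, -7)
river cycle of g (length 2): (6, 18, -2), (-2, 18, 6)
cycles differ ⇒ inequivalent

no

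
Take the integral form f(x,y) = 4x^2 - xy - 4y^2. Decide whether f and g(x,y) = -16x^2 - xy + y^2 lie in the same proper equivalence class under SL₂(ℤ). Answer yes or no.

D₁ = 65, D₂ = 65
river cycle of f (length 6): (-4, 1, 4), (4, 7, -1), (-1, 7, 4), (4, 1, -4), (-4, 7, 1), (1, 7, -4)
river cycle of g (length 6): (1, 7, -4), (-4, 1, 4), (4, 7, -1), (-1, 7, 4), (4, 1, -4), (-4, 7, 1)
cycles coincide ⇒ equivalent

yes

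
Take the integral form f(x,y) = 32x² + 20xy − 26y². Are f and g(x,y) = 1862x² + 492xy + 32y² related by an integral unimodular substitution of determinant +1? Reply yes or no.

D₁ = 3728, D₂ = 3728
river cycle of f (length 22): (-26, 32, 26), (26, 20, -32), (-32, 44, 14), (14, 40, -38), (-38, 36, 16), (16, 60, -2), (-2, 60, 16), (16, 36, -38), (-38, 40, 14), (14, 44, -32), … (12 more)
river cycle of g (length 22): (32, 20, -26), (-26, 32, 26), (26, 20, -32), (-32, 44, 14), (14, 40, -38), (-38, 36, 16), (16, 60, -2), (-2, 60, 16), (16, 36, -38), (-38, 40, 14), … (12 more)
cycles coincide ⇒ equivalent

yes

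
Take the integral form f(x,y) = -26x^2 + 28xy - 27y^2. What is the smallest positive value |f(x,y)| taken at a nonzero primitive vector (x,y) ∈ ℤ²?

translate: b→24 (≡-28 mod 52), so (26,-28,27)→(26,24,25)
flip: (26,24,25)→(25,-24,26)
reduced (well bottom): (25,-24,26) with a≤c, −a<b≤a
well minimum |f| = |-25| = 25 (negative-definite)

25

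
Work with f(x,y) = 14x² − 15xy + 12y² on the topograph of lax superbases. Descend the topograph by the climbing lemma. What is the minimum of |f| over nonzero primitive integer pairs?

translate: b→13 (≡-15 mod 28), so (14,-15,12)→(14,13,11)
flip: (14,13,11)→(11,-13,14)
translate: b→9 (≡-13 mod 22), so (11,-13,14)→(11,9,12)
reduced (well bottom): (11,9,12) with a≤c, −a<b≤a
well minimum = a = 11

11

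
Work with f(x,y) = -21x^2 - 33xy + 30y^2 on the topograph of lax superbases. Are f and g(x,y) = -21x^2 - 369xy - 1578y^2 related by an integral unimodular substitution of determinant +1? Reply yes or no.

D₁ = 3609, D₂ = 3609
river cycle of f (length 10): (30, 33, -21), (-21, 51, 12), (12, 45, -33), (-33, 21, 24), (24, 27, -30), (-30, 33, 21), (21, 51, -12), (-12, 45, 33), (33, 21, -24), (-24, 27, 30)
river cycle of g (length 10): (-21, 51, 12), (12, 45, -33), (-33, 21, 24), (24, 27, -30), (-30, 33, 21), (21, 51, -12), (-12, 45, 33), (33, 21, -24), (-24, 27, 30), (30, 33, -21)
cycles coincide ⇒ equivalent

yes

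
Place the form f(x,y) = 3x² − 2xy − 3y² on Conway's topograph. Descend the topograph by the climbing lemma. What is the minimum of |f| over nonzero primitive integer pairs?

descent: ρ → (-3,2,3)  [lands on river]
river: ρ → (3,4,-2)
river: ρ → (-2,4,3)
river: ρ → (3,2,-3)
river: ρ → (-3,4,2)
river: ρ → (2,4,-3)
closes: descent 1, river 6
min |a| on river = 2

2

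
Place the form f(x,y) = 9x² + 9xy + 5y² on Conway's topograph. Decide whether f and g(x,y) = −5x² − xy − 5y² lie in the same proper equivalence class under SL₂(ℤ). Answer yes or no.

D₁ = -99, D₂ = -99
f: flip: (9,9,5)→(5,-9,9)
f: translate: b→1 (≡-9 mod 10), so (5,-9,9)→(5,1,5)
f: reduced (well bottom): (5,1,5) with a≤c, −a<b≤a
g is negative-definite; reduce −g:
−g: reduced (well bottom): (5,1,5) with a≤c, −a<b≤a
flip sign back: reduced form of g is (-5,-1,-5)
reduced forms (5, 1, 5) vs (-5, -1, -5) ⇒ inequivalent

no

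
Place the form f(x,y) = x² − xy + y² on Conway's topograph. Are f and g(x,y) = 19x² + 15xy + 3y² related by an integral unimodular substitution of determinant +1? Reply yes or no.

D₁ = -3, D₂ = -3
f: translate: b→1 (≡-1 mod 2), so (1,-1,1)→(1,1,1)
f: reduced (well bottom): (1,1,1) with a≤c, −a<b≤a
g: flip: (19,15,3)→(3,-15,19)
g: translate: b→3 (≡-15 mod 6), so (3,-15,19)→(3,3,1)
g: flip: (3,3,1)→(1,-3,3)
g: translate: b→1 (≡-3 mod 2), so (1,-3,3)→(1,1,1)
g: reduced (well bottom): (1,1,1) with a≤c, −a<b≤a
reduced forms (1, 1, 1) vs (1, 1, 1) ⇒ equivalent

yes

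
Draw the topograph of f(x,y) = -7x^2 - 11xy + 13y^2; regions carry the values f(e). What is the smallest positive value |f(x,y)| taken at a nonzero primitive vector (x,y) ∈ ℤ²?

descent: ρ → (13,11,-7)  [lands on river]
river: ρ → (-7,17,7)
river: ρ → (7,11,-13)
river: ρ → (-13,15,5)
river: ρ → (5,15,-13)
river: ρ → (-13,11,7)
river: ρ → (7,17,-7)
river: ρ → (-7,11,13)
river: ρ → (13,15,-5)
river: ρ → (-5,15,13)
closes: descent 1, river 10
min |a| on river = 5

5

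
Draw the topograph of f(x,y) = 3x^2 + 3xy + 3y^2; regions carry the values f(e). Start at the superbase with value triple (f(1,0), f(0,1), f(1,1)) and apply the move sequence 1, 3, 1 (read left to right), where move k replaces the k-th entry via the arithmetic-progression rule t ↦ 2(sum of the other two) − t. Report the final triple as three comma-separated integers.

start (3,3,9) = (f(1,0),f(0,1),f(1,1))
replace slot 1: 2·(3+9) − 3 = 21 → (21,3,9)
replace slot 3: 2·(21+3) − 9 = 39 → (21,3,39)
replace slot 1: 2·(3+39) − 21 = 63 → (63,3,39)

63,3,39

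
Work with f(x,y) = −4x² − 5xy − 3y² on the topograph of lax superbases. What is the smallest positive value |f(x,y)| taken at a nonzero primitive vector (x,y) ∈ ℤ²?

translate: b→-3 (≡5 mod 8), so (4,5,3)→(4,-3,2)
flip: (4,-3,2)→(2,3,4)
translate: b→-1 (≡3 mod 4), so (2,3,4)→(2,-1,3)
reduced (well bottom): (2,-1,3) with a≤c, −a<b≤a
well minimum |f| = |-2| = 2 (negative-definite)

2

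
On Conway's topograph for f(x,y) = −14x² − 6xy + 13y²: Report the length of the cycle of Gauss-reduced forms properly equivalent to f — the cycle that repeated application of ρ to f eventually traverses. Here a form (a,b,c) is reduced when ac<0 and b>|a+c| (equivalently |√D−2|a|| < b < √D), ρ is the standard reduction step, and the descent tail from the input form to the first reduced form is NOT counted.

D = 764, ⌊√D⌋ = 27
descent: ρ → (13,6,-14)  [lands on river]
river: ρ → (-14,22,5)
river: ρ → (5,18,-22)
river: ρ → (-22,26,1)
river: ρ → (1,26,-22)
river: ρ → (-22,18,5)
river: ρ → (5,22,-14)
river: ρ → (-14,6,13)
river: ρ → (13,20,-7)
river: ρ → (-7,22,10)
river: ρ → (10,18,-11)
river: ρ → (-11,26,2)
river: ρ → (2,26,-11)
river: ρ → (-11,18,10)
river: ρ → (10,22,-7)
river: ρ → (-7,20,13)
ρ-cycle length = 16 (tail of 1 descent step not counted)

16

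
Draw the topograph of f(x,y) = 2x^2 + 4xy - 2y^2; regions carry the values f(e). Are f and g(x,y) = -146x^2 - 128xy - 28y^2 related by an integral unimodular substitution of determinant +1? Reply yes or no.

D₁ = 32, D₂ = 32
river cycle of f (length 2): (-2, 4, 2), (2, 4, -2)
river cycle of g (length 2): (-2, 4, 2), (2, 4, -2)
cycles coincide ⇒ equivalent

yes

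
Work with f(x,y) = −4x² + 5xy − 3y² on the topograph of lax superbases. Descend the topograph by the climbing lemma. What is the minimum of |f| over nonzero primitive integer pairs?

translate: b→3 (≡-5 mod 8), so (4,-5,3)→(4,3,2)
flip: (4,3,2)→(2,-3,4)
translate: b→1 (≡-3 mod 4), so (2,-3,4)→(2,1,3)
reduced (well bottom): (2,1,3) with a≤c, −a<b≤a
well minimum |f| = |-2| = 2 (negative-definite)

2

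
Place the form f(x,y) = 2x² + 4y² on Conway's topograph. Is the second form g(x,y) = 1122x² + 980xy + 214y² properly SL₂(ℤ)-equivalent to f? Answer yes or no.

D₁ = -32, D₂ = -32
f: reduced (well bottom): (2,0,4) with a≤c, −a<b≤a
g: flip: (1122,980,214)→(214,-980,1122)
g: translate: b→-124 (≡-980 mod 428), so (214,-980,1122)→(214,-124,18)
g: flip: (214,-124,18)→(18,124,214)
g: translate: b→16 (≡124 mod 36), so (18,124,214)→(18,16,4)
g: flip: (18,16,4)→(4,-16,18)
g: translate: b→0 (≡-16 mod 8), so (4,-16,18)→(4,0,2)
g: flip: (4,0,2)→(2,0,4)
g: reduced (well bottom): (2,0,4) with a≤c, −a<b≤a
reduced forms (2, 0, 4) vs (2, 0, 4) ⇒ equivalent

yes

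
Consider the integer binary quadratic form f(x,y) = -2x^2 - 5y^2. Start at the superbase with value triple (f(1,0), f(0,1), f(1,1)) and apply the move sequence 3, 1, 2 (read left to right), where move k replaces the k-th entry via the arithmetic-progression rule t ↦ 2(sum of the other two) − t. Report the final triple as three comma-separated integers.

start (-2,-5,-7) = (f(1,0),f(0,1),f(1,1))
replace slot 3: 2·((-2)+(-5)) − (-7) = -7 → (-2,-5,-7)
replace slot 1: 2·((-5)+(-7)) − (-2) = -22 → (-22,-5,-7)
replace slot 2: 2·((-22)+(-7)) − (-5) = -53 → (-22,-53,-7)

-22,-53,-7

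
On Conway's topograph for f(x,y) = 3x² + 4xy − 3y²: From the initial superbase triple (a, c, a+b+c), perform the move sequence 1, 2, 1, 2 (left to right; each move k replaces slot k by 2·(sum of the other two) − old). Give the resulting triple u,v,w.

start (3,-3,4) = (f(1,0),f(0,1),f(1,1))
replace slot 1: 2·((-3)+4) − 3 = -1 → (-1,-3,4)
replace slot 2: 2·((-1)+4) − (-3) = 9 → (-1,9,4)
replace slot 1: 2·(9+4) − (-1) = 27 → (27,9,4)
replace slot 2: 2·(27+4) − 9 = 53 → (27,53,4)

27,53,4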